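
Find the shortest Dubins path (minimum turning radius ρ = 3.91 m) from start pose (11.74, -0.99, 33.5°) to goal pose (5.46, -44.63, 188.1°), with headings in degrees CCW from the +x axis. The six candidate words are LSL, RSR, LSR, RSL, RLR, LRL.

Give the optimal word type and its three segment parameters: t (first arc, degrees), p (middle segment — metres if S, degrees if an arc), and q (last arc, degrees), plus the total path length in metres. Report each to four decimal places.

Let ψ = atan2(Δy, Δx) = atan2(-43.64, -6.28) = -98.1889° be the start→goal bearing.
Normalize: d = |goal − start| / ρ = 44.089545/3.91 = 11.276099, α = (θ_start − ψ) mod 360° = 131.6889° = 2.298405 rad, β = (θ_goal − ψ) mod 360° = 286.2889° = 4.996684 rad.
Common terms: sin α = 0.746767, cos α = -0.665086, sin β = -0.959860, cos β = 0.280481, cos(α−β) = -0.903335, d² = 127.150398. Work in radians in the unit-radius frame; every candidate has L = ρ·(t + p + q).
LSL: p² = 2 + d² − 2cos(α−β) + 2d(sin α − sin β) = 169.445245; p = √p² = 13.017114; φ = atan2(cos β − cos α, d + sin α − sin β) = 0.072704 rad; t = (φ − α) mod 2π = 4.057485 rad, q = (β − φ) mod 2π = 4.923980 rad → L = 3.91·(4.057485 + 13.017114 + 4.923980) = 3.91·21.998578 = 86.014440 m
RSR: p² = 2 + d² − 2cos(α−β) + 2d(sin β − sin α) = 92.468892; p = √p² = 9.616075; φ = atan2(cos α − cos β, d − sin α + sin β) = -0.098491 rad; t = (α − φ) mod 2π = 2.396896 rad, q = (φ − β) mod 2π = 1.188010 rad → L = 3.91·(2.396896 + 9.616075 + 1.188010) = 3.91·13.200981 = 51.615835 m
LSR: p² = d² − 2 + 2cos(α−β) + 2d(sin α + sin β) = 118.538019; p = √p² = 10.887517; φ = atan2(−cos α − cos β, d + sin α + sin β) − atan2(−2, p) = 0.216422 rad; t = (φ − α) mod 2π = 4.201202 rad, q = (φ − β) mod 2π = 1.502923 rad → L = 3.91·(4.201202 + 10.887517 + 1.502923) = 3.91·16.591642 = 64.873322 m
RSL: p² = d² − 2 + 2cos(α−β) − 2d(sin α + sin β) = 128.149436; p = √p² = 11.320311; φ = atan2(cos α + cos β, d − sin α − sin β) − atan2(2, p) = -0.208332 rad; t = (α − φ) mod 2π = 2.506737 rad, q = (β − φ) mod 2π = 5.205016 rad → L = 3.91·(2.506737 + 11.320311 + 5.205016) = 3.91·19.032064 = 74.415370 m
RLR: c = (6 − d² + 2cos(α−β) + 2d(sin α − sin β))/8 = -10.558611, |c| > 1 → infeasible
LRL: c = (6 − d² + 2cos(α−β) − 2d(sin α − sin β))/8 = -20.180656, |c| > 1 → infeasible
Shortest: RSR with L = 51.615835 m ≈ 51.6158 m
Convert RSR to answer units (arcs ×180/π): t = 2.396896·180/π = 137.3320°, p = ρ·p = 3.91·9.616075 = 37.5989 m, q = 1.188010·180/π = 68.0680°, L = 51.6158 m.

RSR: t = 137.3320°, p = 37.5989 m, q = 68.0680°, L = 51.6158 m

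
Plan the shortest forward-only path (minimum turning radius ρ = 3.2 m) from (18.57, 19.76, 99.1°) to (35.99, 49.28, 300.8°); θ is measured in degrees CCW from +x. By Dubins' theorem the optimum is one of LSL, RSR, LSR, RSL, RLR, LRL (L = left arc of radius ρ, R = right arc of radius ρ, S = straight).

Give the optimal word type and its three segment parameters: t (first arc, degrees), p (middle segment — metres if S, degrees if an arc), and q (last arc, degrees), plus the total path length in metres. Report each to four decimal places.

RSR: t = 31.9072°, p = 29.6973 m, q = 126.3928°, L = 38.5384 m

Let ψ = atan2(Δy, Δx) = atan2(29.52, 17.42) = 59.4548° be the start→goal bearing.
Normalize: d = |goal − start| / ρ = 34.276622/3.2 = 10.711444, α = (θ_start − ψ) mod 360° = 39.6452° = 0.691939 rad, β = (θ_goal − ψ) mod 360° = 241.3452° = 4.212269 rad.
Common terms: sin α = 0.638032, cos α = 0.770010, sin β = -0.877525, cos β = -0.479531, cos(α−β) = -0.929133, d² = 114.735039. Work in radians in the unit-radius frame; every candidate has L = ρ·(t + p + q).
LSL: p² = 2 + d² − 2cos(α−β) + 2d(sin α − sin β) = 151.060905; p = √p² = 12.290684; φ = atan2(cos β − cos α, d + sin α − sin β) = -0.101842 rad; t = (φ − α) mod 2π = 5.489404 rad, q = (β − φ) mod 2π = 4.314110 rad → L = 3.2·(5.489404 + 12.290684 + 4.314110) = 3.2·22.094198 = 70.701434 m
RSR: p² = 2 + d² − 2cos(α−β) + 2d(sin β − sin α) = 86.125703; p = √p² = 9.280393; φ = atan2(cos α − cos β, d − sin α + sin β) = 0.135053 rad; t = (α − φ) mod 2π = 0.556886 rad, q = (φ − β) mod 2π = 2.205970 rad → L = 3.2·(0.556886 + 9.280393 + 2.205970) = 3.2·12.043250 = 38.538399 m
LSR: p² = d² − 2 + 2cos(α−β) + 2d(sin α + sin β) = 105.746141; p = √p² = 10.283294; φ = atan2(−cos α − cos β, d + sin α + sin β) − atan2(−2, p) = 0.164360 rad; t = (φ − α) mod 2π = 5.755606 rad, q = (φ − β) mod 2π = 2.235277 rad → L = 3.2·(5.755606 + 10.283294 + 2.235277) = 3.2·18.274178 = 58.477369 m
RSL: p² = d² − 2 + 2cos(α−β) − 2d(sin α + sin β) = 116.007406; p = √p² = 10.770673; φ = atan2(cos α + cos β, d − sin α − sin β) − atan2(2, p) = -0.157079 rad; t = (α − φ) mod 2π = 0.849019 rad, q = (β − φ) mod 2π = 4.369348 rad → L = 3.2·(0.849019 + 10.770673 + 4.369348) = 3.2·15.989040 = 51.164927 m
RLR: c = (6 − d² + 2cos(α−β) + 2d(sin α − sin β))/8 = -9.765713, |c| > 1 → infeasible
LRL: c = (6 − d² + 2cos(α−β) − 2d(sin α − sin β))/8 = -17.882613, |c| > 1 → infeasible
Shortest: RSR with L = 38.538399 m ≈ 38.5384 m
Convert RSR to answer units (arcs ×180/π): t = 0.556886·180/π = 31.9072°, p = ρ·p = 3.2·9.280393 = 29.6973 m, q = 2.205970·180/π = 126.3928°, L = 38.5384 m.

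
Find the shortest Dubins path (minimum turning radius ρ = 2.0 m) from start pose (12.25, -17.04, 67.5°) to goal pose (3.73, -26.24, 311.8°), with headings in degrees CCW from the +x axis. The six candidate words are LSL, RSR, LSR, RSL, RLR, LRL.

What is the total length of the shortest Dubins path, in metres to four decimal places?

Let ψ = atan2(Δy, Δx) = atan2(-9.20, -8.52) = -132.8024° be the start→goal bearing.
Normalize: d = |goal − start| / ρ = 12.539155/2.0 = 6.269577, α = (θ_start − ψ) mod 360° = 200.3024° = 3.495936 rad, β = (θ_goal − ψ) mod 360° = 84.6024° = 1.476590 rad.
Common terms: sin α = -0.346974, cos α = -0.937875, sin β = 0.995566, cos β = 0.094067, cos(α−β) = -0.433659, d² = 39.307600. Work in radians in the unit-radius frame; every candidate has L = ρ·(t + p + q).
LSL: p² = 2 + d² − 2cos(α−β) + 2d(sin α − sin β) = 25.340598; p = √p² = 5.033945; φ = atan2(cos β − cos α, d + sin α − sin β) = 0.206460 rad; t = (φ − α) mod 2π = 2.993710 rad, q = (β − φ) mod 2π = 1.270130 rad → L = 2.0·(2.993710 + 5.033945 + 1.270130) = 2.0·9.297784 = 18.595568 m
RSR: p² = 2 + d² − 2cos(α−β) + 2d(sin β − sin α) = 59.009238; p = √p² = 7.681747; φ = atan2(cos α − cos β, d − sin α + sin β) = -0.134744 rad; t = (α − φ) mod 2π = 3.630680 rad, q = (φ − β) mod 2π = 4.671851 rad → L = 2.0·(3.630680 + 7.681747 + 4.671851) = 2.0·15.984278 = 31.968557 m
LSR: p² = d² − 2 + 2cos(α−β) + 2d(sin α + sin β) = 44.573070; p = √p² = 6.676307; φ = atan2(−cos α − cos β, d + sin α + sin β) − atan2(−2, p) = 0.412430 rad; t = (φ − α) mod 2π = 3.199679 rad, q = (φ − β) mod 2π = 5.219025 rad → L = 2.0·(3.199679 + 6.676307 + 5.219025) = 2.0·15.095011 = 30.190021 m
RSL: p² = d² − 2 + 2cos(α−β) − 2d(sin α + sin β) = 28.307494; p = √p² = 5.320479; φ = atan2(cos α + cos β, d − sin α − sin β) − atan2(2, p) = -0.508569 rad; t = (α − φ) mod 2π = 4.004505 rad, q = (β − φ) mod 2π = 1.985159 rad → L = 2.0·(4.004505 + 5.320479 + 1.985159) = 2.0·11.310143 = 22.620287 m
RLR: c = (6 − d² + 2cos(α−β) + 2d(sin α − sin β))/8 = -6.376155, |c| > 1 → infeasible
LRL: c = (6 − d² + 2cos(α−β) − 2d(sin α − sin β))/8 = -2.167575, |c| > 1 → infeasible
Shortest: LSL with L = 18.595568 m ≈ 18.5956 m

18.5956 m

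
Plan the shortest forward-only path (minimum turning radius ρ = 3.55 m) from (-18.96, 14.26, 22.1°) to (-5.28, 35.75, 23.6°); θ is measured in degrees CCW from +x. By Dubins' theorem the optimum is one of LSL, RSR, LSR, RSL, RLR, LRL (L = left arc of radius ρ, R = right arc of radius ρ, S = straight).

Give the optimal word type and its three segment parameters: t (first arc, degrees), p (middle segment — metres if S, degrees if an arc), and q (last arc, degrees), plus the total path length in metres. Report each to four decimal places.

Let ψ = atan2(Δy, Δx) = atan2(21.49, 13.68) = 57.5202° be the start→goal bearing.
Normalize: d = |goal − start| / ρ = 25.474742/3.55 = 7.175984, α = (θ_start − ψ) mod 360° = 324.5798° = 5.664986 rad, β = (θ_goal − ψ) mod 360° = 326.0798° = 5.691166 rad.
Common terms: sin α = -0.579568, cos α = 0.814924, sin β = -0.558037, cos β = 0.829816, cos(α−β) = 0.999657, d² = 51.494743. Work in radians in the unit-radius frame; every candidate has L = ρ·(t + p + q).
LSL: p² = 2 + d² − 2cos(α−β) + 2d(sin α − sin β) = 51.186419; p = √p² = 7.154468; φ = atan2(cos β − cos α, d + sin α − sin β) = 0.002082 rad; t = (φ − α) mod 2π = 0.620280 rad, q = (β − φ) mod 2π = 5.689085 rad → L = 3.55·(0.620280 + 7.154468 + 5.689085) = 3.55·13.463834 = 47.796610 m
RSR: p² = 2 + d² − 2cos(α−β) + 2d(sin β − sin α) = 51.804438; p = √p² = 7.197530; φ = atan2(cos α − cos β, d − sin α + sin β) = -0.002069 rad; t = (α − φ) mod 2π = 5.667056 rad, q = (φ − β) mod 2π = 0.589950 rad → L = 3.55·(5.667056 + 7.197530 + 0.589950) = 3.55·13.454535 = 47.763601 m
LSR: p² = d² − 2 + 2cos(α−β) + 2d(sin α + sin β) = 35.167177; p = √p² = 5.930192; φ = atan2(−cos α − cos β, d + sin α + sin β) − atan2(−2, p) = 0.059348 rad; t = (φ − α) mod 2π = 0.677547 rad, q = (φ − β) mod 2π = 0.651367 rad → L = 3.55·(0.677547 + 5.930192 + 0.651367) = 3.55·7.259106 = 25.769826 m
RSL: p² = d² − 2 + 2cos(α−β) − 2d(sin α + sin β) = 67.820938; p = √p² = 8.235347; φ = atan2(cos α + cos β, d − sin α − sin β) − atan2(2, p) = -0.042928 rad; t = (α − φ) mod 2π = 5.707914 rad, q = (β − φ) mod 2π = 5.734094 rad → L = 3.55·(5.707914 + 8.235347 + 5.734094) = 3.55·19.677356 = 69.854613 m
RLR: c = (6 − d² + 2cos(α−β) + 2d(sin α − sin β))/8 = -5.475555, |c| > 1 → infeasible
LRL: c = (6 − d² + 2cos(α−β) − 2d(sin α − sin β))/8 = -5.398302, |c| > 1 → infeasible
Shortest: LSR with L = 25.769826 m ≈ 25.7698 m
Convert LSR to answer units (arcs ×180/π): t = 0.677547·180/π = 38.8206°, p = ρ·p = 3.55·5.930192 = 21.0522 m, q = 0.651367·180/π = 37.3206°, L = 25.7698 m.

LSR: t = 38.8206°, p = 21.0522 m, q = 37.3206°, L = 25.7698 m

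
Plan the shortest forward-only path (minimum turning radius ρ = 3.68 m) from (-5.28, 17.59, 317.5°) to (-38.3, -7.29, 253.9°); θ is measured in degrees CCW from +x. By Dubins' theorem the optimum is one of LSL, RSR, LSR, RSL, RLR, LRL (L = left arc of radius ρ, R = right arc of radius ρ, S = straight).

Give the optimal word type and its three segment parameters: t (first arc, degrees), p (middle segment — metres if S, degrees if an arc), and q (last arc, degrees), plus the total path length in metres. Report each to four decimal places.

Let ψ = atan2(Δy, Δx) = atan2(-24.88, -33.02) = -143.0026° be the start→goal bearing.
Normalize: d = |goal − start| / ρ = 41.344102/3.68 = 11.234810, α = (θ_start − ψ) mod 360° = 100.5026° = 1.754101 rad, β = (θ_goal − ψ) mod 360° = 36.9026° = 0.644072 rad.
Common terms: sin α = 0.983247, cos α = -0.182280, sin β = 0.600457, cos β = 0.799657, cos(α−β) = 0.444635, d² = 126.220965. Work in radians in the unit-radius frame; every candidate has L = ρ·(t + p + q).
LSL: p² = 2 + d² − 2cos(α−β) + 2d(sin α − sin β) = 135.932841; p = √p² = 11.659024; φ = atan2(cos β − cos α, d + sin α − sin β) = 0.084321 rad; t = (φ − α) mod 2π = 4.613405 rad, q = (β − φ) mod 2π = 0.559751 rad → L = 3.68·(4.613405 + 11.659024 + 0.559751) = 3.68·16.832180 = 61.942422 m
RSR: p² = 2 + d² − 2cos(α−β) + 2d(sin β − sin α) = 118.730548; p = √p² = 10.896355; φ = atan2(cos α − cos β, d − sin α + sin β) = -0.090239 rad; t = (α − φ) mod 2π = 1.844340 rad, q = (φ − β) mod 2π = 5.548875 rad → L = 3.68·(1.844340 + 10.896355 + 5.548875) = 3.68·18.289570 = 67.305616 m
LSR: p² = d² − 2 + 2cos(α−β) + 2d(sin α + sin β) = 160.695446; p = √p² = 12.676571; φ = atan2(−cos α − cos β, d + sin α + sin β) − atan2(−2, p) = 0.108356 rad; t = (φ − α) mod 2π = 4.637440 rad, q = (φ − β) mod 2π = 5.747469 rad → L = 3.68·(4.637440 + 12.676571 + 5.747469) = 3.68·23.061480 = 84.866245 m
RSL: p² = d² − 2 + 2cos(α−β) − 2d(sin α + sin β) = 89.525025; p = √p² = 9.461766; φ = atan2(cos α + cos β, d − sin α − sin β) − atan2(2, p) = -0.144428 rad; t = (α − φ) mod 2π = 1.898530 rad, q = (β − φ) mod 2π = 0.788500 rad → L = 3.68·(1.898530 + 9.461766 + 0.788500) = 3.68·12.148796 = 44.707570 m
RLR: c = (6 − d² + 2cos(α−β) + 2d(sin α − sin β))/8 = -13.841319, |c| > 1 → infeasible
LRL: c = (6 − d² + 2cos(α−β) − 2d(sin α − sin β))/8 = -15.991605, |c| > 1 → infeasible
Shortest: RSL with L = 44.707570 m ≈ 44.7076 m
Convert RSL to answer units (arcs ×180/π): t = 1.898530·180/π = 108.7777°, p = ρ·p = 3.68·9.461766 = 34.8193 m, q = 0.788500·180/π = 45.1777°, L = 44.7076 m.

RSL: t = 108.7777°, p = 34.8193 m, q = 45.1777°, L = 44.7076 m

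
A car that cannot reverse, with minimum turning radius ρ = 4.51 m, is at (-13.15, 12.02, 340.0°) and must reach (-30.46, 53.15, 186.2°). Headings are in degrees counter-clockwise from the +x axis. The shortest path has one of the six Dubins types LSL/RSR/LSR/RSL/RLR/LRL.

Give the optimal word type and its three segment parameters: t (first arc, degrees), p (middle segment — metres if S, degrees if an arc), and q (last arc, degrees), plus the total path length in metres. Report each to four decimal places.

Let ψ = atan2(Δy, Δx) = atan2(41.13, -17.31) = 112.8243° be the start→goal bearing.
Normalize: d = |goal − start| / ρ = 44.624130/4.51 = 9.894486, α = (θ_start − ψ) mod 360° = 227.1757° = 3.964964 rad, β = (θ_goal − ψ) mod 360° = 73.3757° = 1.280647 rad.
Common terms: sin α = -0.733441, cos α = -0.679753, sin β = 0.958201, cos β = 0.286095, cos(α−β) = -0.897258, d² = 97.900846. Work in radians in the unit-radius frame; every candidate has L = ρ·(t + p + q).
LSL: p² = 2 + d² − 2cos(α−β) + 2d(sin α − sin β) = 68.219493; p = √p² = 8.259509; φ = atan2(cos β − cos α, d + sin α − sin β) = 0.117206 rad; t = (φ − α) mod 2π = 2.435427 rad, q = (β − φ) mod 2π = 1.163442 rad → L = 4.51·(2.435427 + 8.259509 + 1.163442) = 4.51·11.858378 = 53.481285 m
RSR: p² = 2 + d² − 2cos(α−β) + 2d(sin β − sin α) = 135.171233; p = √p² = 11.626316; φ = atan2(cos α − cos β, d − sin α + sin β) = -0.083170 rad; t = (α − φ) mod 2π = 4.048134 rad, q = (φ − β) mod 2π = 4.919368 rad → L = 4.51·(4.048134 + 11.626316 + 4.919368) = 4.51·20.593818 = 92.878120 m
LSR: p² = d² − 2 + 2cos(α−β) + 2d(sin α + sin β) = 98.554094; p = √p² = 9.927441; φ = atan2(−cos α − cos β, d + sin α + sin β) − atan2(−2, p) = 0.237683 rad; t = (φ − α) mod 2π = 2.555905 rad, q = (φ − β) mod 2π = 5.240221 rad → L = 4.51·(2.555905 + 9.927441 + 5.240221) = 4.51·17.723567 = 79.933287 m
RSL: p² = d² − 2 + 2cos(α−β) − 2d(sin α + sin β) = 89.658565; p = √p² = 9.468821; φ = atan2(cos α + cos β, d − sin α − sin β) − atan2(2, p) = -0.248848 rad; t = (α − φ) mod 2π = 4.213812 rad, q = (β − φ) mod 2π = 1.529495 rad → L = 4.51·(4.213812 + 9.468821 + 1.529495) = 4.51·15.212127 = 68.606694 m
RLR: c = (6 − d² + 2cos(α−β) + 2d(sin α − sin β))/8 = -15.896404, |c| > 1 → infeasible
LRL: c = (6 − d² + 2cos(α−β) − 2d(sin α − sin β))/8 = -7.527437, |c| > 1 → infeasible
Shortest: LSL with L = 53.481285 m ≈ 53.4813 m
Convert LSL to answer units (arcs ×180/π): t = 2.435427·180/π = 139.5397°, p = ρ·p = 4.51·8.259509 = 37.2504 m, q = 1.163442·180/π = 66.6603°, L = 53.4813 m.

LSL: t = 139.5397°, p = 37.2504 m, q = 66.6603°, L = 53.4813 m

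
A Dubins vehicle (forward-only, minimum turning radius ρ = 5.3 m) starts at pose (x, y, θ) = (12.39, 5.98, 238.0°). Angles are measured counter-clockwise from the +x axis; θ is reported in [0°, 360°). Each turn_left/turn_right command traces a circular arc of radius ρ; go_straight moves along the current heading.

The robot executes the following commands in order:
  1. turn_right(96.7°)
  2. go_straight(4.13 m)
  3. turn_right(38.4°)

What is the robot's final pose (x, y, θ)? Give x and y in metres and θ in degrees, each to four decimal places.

set_pose: (x, y, θ) = (12.3900, 5.9800, 238.0000°), ρ = 5.3
turn_right(96.7°): centre at ρ to the right, rotate −96.7° → (4.5816, 4.6523, 141.3000°)
go_straight(4.13): x += 4.13·cos θ, y += 4.13·sin θ → (1.3584, 7.2345, 141.3000°)
turn_right(38.4°): centre at ρ to the right, rotate −38.4° → (-0.4941, 10.1876, 102.9000°)

(-0.4941, 10.1876, 102.9000°)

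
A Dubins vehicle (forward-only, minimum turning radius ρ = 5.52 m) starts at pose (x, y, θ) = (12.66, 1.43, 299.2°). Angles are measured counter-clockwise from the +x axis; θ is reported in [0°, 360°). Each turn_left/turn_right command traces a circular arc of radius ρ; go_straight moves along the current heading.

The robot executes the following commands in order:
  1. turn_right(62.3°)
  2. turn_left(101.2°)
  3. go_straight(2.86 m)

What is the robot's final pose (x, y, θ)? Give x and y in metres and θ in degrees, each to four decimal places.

(17.6846, -13.4804, 338.1000°)

set_pose: (x, y, θ) = (12.6600, 1.4300, 299.2000°), ρ = 5.52
turn_right(62.3°): centre at ρ to the right, rotate −62.3° → (12.4657, -4.2775, 236.9000°)
turn_left(101.2°): centre at ρ to the left, rotate +101.2° → (15.0310, -12.4136, 338.1000°)
go_straight(2.86): x += 2.86·cos θ, y += 2.86·sin θ → (17.6846, -13.4804, 338.1000°)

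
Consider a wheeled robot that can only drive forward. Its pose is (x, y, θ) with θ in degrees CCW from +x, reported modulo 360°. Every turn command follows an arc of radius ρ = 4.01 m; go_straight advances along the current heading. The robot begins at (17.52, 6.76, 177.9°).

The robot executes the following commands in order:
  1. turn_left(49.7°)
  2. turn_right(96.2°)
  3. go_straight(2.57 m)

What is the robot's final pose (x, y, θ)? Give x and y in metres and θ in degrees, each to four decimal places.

set_pose: (x, y, θ) = (17.5200, 6.7600, 177.9000°), ρ = 4.01
turn_left(49.7°): centre at ρ to the left, rotate +49.7° → (14.4119, 5.4566, 227.6000°)
turn_right(96.2°): centre at ρ to the right, rotate −96.2° → (8.4427, 5.5087, 131.4000°)
go_straight(2.57): x += 2.57·cos θ, y += 2.57·sin θ → (6.7431, 7.4365, 131.4000°)

(6.7431, 7.4365, 131.4000°)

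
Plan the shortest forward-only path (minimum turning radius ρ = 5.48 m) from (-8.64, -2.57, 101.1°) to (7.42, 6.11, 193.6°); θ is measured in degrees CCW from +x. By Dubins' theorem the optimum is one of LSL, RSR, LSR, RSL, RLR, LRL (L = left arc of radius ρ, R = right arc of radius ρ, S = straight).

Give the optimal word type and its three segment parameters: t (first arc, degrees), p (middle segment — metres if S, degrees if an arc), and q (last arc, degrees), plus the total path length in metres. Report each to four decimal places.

Let ψ = atan2(Δy, Δx) = atan2(8.68, 16.06) = 28.3900° be the start→goal bearing.
Normalize: d = |goal − start| / ρ = 18.255574/5.48 = 3.331309, α = (θ_start − ψ) mod 360° = 72.7100° = 1.269028 rad, β = (θ_goal − ψ) mod 360° = 165.2100° = 2.883458 rad.
Common terms: sin α = 0.954813, cos α = 0.297209, sin β = 0.255278, cos β = -0.966868, cos(α−β) = -0.043619, d² = 11.097621. Work in radians in the unit-radius frame; every candidate has L = ρ·(t + p + q).
LSL: p² = 2 + d² − 2cos(α−β) + 2d(sin α − sin β) = 17.845594; p = √p² = 4.224405; φ = atan2(cos β − cos α, d + sin α − sin β) = -0.303888 rad; t = (φ − α) mod 2π = 4.710269 rad, q = (β − φ) mod 2π = 3.187345 rad → L = 5.48·(4.710269 + 4.224405 + 3.187345) = 5.48·12.122019 = 66.428667 m
RSR: p² = 2 + d² − 2cos(α−β) + 2d(sin β − sin α) = 8.524126; p = √p² = 2.919611; φ = atan2(cos α − cos β, d − sin α + sin β) = 0.447775 rad; t = (α − φ) mod 2π = 0.821254 rad, q = (φ − β) mod 2π = 3.847502 rad → L = 5.48·(0.821254 + 2.919611 + 3.847502) = 5.48·7.588366 = 41.584247 m
LSR: p² = d² − 2 + 2cos(α−β) + 2d(sin α + sin β) = 17.072751; p = √p² = 4.131919; φ = atan2(−cos α − cos β, d + sin α + sin β) − atan2(−2, p) = 0.597197 rad; t = (φ − α) mod 2π = 5.611354 rad, q = (φ − β) mod 2π = 3.996925 rad → L = 5.48·(5.611354 + 4.131919 + 3.996925) = 5.48·13.740197 = 75.296281 m
RSL: p² = d² − 2 + 2cos(α−β) − 2d(sin α + sin β) = 0.948014; p = √p² = 0.973660; φ = atan2(cos α + cos β, d − sin α − sin β) − atan2(2, p) = -1.423533 rad; t = (α − φ) mod 2π = 2.692562 rad, q = (β − φ) mod 2π = 4.306991 rad → L = 5.48·(2.692562 + 0.973660 + 4.306991) = 5.48·7.973213 = 43.693207 m
RLR: c = (6 − d² + 2cos(α−β) + 2d(sin α − sin β))/8 = -0.065516; p = 2π − arccos c = 4.646826 rad; φ = atan2(cos α − cos β, d − sin α + sin β) = 0.447775 rad; t = (α − φ + p/2) mod 2π = 3.144667 rad, q = (α − β − t + p) mod 2π = 6.170915 rad → L = 5.48·(3.144667 + 4.646826 + 6.170915) = 5.48·13.962408 = 76.513998 m
LRL: c = (6 − d² + 2cos(α−β) − 2d(sin α − sin β))/8 = -1.230699, |c| > 1 → infeasible
Shortest: RSR with L = 41.584247 m ≈ 41.5842 m
Convert RSR to answer units (arcs ×180/π): t = 0.821254·180/π = 47.0544°, p = ρ·p = 5.48·2.919611 = 15.9995 m, q = 3.847502·180/π = 220.4456°, L = 41.5842 m.

RSR: t = 47.0544°, p = 15.9995 m, q = 220.4456°, L = 41.5842 m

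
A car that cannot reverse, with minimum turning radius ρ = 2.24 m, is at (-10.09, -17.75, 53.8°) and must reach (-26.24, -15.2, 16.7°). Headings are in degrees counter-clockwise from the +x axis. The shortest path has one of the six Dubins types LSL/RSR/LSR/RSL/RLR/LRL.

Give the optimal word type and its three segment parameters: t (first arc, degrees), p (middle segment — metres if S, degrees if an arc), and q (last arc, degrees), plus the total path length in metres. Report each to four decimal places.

Let ψ = atan2(Δy, Δx) = atan2(2.55, -16.15) = 171.0274° be the start→goal bearing.
Normalize: d = |goal − start| / ρ = 16.350076/2.24 = 7.299141, α = (θ_start − ψ) mod 360° = 242.7726° = 4.237182 rad, β = (θ_goal − ψ) mod 360° = 205.6726° = 3.589665 rad.
Common terms: sin α = -0.889198, cos α = -0.457523, sin β = -0.433229, cos β = -0.901284, cos(α−β) = 0.797584, d² = 53.277463. Work in radians in the unit-radius frame; every candidate has L = ρ·(t + p + q).
LSL: p² = 2 + d² − 2cos(α−β) + 2d(sin α − sin β) = 47.025926; p = √p² = 6.857545; φ = atan2(cos β − cos α, d + sin α − sin β) = -0.064757 rad; t = (φ − α) mod 2π = 1.981247 rad, q = (β − φ) mod 2π = 3.654421 rad → L = 2.24·(1.981247 + 6.857545 + 3.654421) = 2.24·12.493213 = 27.984798 m
RSR: p² = 2 + d² − 2cos(α−β) + 2d(sin β − sin α) = 60.338665; p = √p² = 7.767797; φ = atan2(cos α − cos β, d − sin α + sin β) = 0.057159 rad; t = (α − φ) mod 2π = 4.180022 rad, q = (φ − β) mod 2π = 2.750680 rad → L = 2.24·(4.180022 + 7.767797 + 2.750680) = 2.24·14.698499 = 32.924638 m
LSR: p² = d² − 2 + 2cos(α−β) + 2d(sin α + sin β) = 33.567476; p = √p² = 5.793745; φ = atan2(−cos α − cos β, d + sin α + sin β) − atan2(−2, p) = 0.555942 rad; t = (φ − α) mod 2π = 2.601946 rad, q = (φ − β) mod 2π = 3.249463 rad → L = 2.24·(2.601946 + 5.793745 + 3.249463) = 2.24·11.645154 = 26.085144 m
RSL: p² = d² − 2 + 2cos(α−β) − 2d(sin α + sin β) = 72.177786; p = √p² = 8.495751; φ = atan2(cos α + cos β, d − sin α − sin β) − atan2(2, p) = -0.387522 rad; t = (α − φ) mod 2π = 4.624704 rad, q = (β − φ) mod 2π = 3.977186 rad → L = 2.24·(4.624704 + 8.495751 + 3.977186) = 2.24·17.097641 = 38.298716 m
RLR: c = (6 − d² + 2cos(α−β) + 2d(sin α − sin β))/8 = -6.542333, |c| > 1 → infeasible
LRL: c = (6 − d² + 2cos(α−β) − 2d(sin α − sin β))/8 = -4.878241, |c| > 1 → infeasible
Shortest: LSR with L = 26.085144 m ≈ 26.0851 m
Convert LSR to answer units (arcs ×180/π): t = 2.601946·180/π = 149.0805°, p = ρ·p = 2.24·5.793745 = 12.9780 m, q = 3.249463·180/π = 186.1805°, L = 26.0851 m.

LSR: t = 149.0805°, p = 12.9780 m, q = 186.1805°, L = 26.0851 m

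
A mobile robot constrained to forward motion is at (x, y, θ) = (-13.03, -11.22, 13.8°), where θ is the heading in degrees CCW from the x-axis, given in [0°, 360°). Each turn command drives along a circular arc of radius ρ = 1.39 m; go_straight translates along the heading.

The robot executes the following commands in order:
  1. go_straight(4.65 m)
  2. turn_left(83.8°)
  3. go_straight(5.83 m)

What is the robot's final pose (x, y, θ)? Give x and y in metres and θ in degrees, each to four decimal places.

set_pose: (x, y, θ) = (-13.0300, -11.2200, 13.8000°), ρ = 1.39
go_straight(4.65): x += 4.65·cos θ, y += 4.65·sin θ → (-8.5142, -10.1108, 13.8000°)
turn_left(83.8°): centre at ρ to the left, rotate +83.8° → (-7.4680, -8.5771, 97.6000°)
go_straight(5.83): x += 5.83·cos θ, y += 5.83·sin θ → (-8.2391, -2.7983, 97.6000°)

(-8.2391, -2.7983, 97.6000°)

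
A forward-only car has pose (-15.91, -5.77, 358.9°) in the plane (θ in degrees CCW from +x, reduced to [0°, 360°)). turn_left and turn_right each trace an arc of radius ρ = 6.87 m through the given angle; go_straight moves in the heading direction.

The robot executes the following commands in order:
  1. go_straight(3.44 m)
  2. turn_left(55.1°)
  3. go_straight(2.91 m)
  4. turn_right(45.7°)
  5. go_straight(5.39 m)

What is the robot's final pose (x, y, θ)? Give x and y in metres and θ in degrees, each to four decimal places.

(4.8294, 2.8869, 8.3000°)

set_pose: (x, y, θ) = (-15.9100, -5.7700, 358.9000°), ρ = 6.87
go_straight(3.44): x += 3.44·cos θ, y += 3.44·sin θ → (-12.4706, -5.8360, 358.9000°)
turn_left(55.1°): centre at ρ to the left, rotate +55.1° → (-6.7808, -3.0054, 414.0000° ≡ 54.0000°)
go_straight(2.91): x += 2.91·cos θ, y += 2.91·sin θ → (-5.0703, -0.6512, 54.0000°)
turn_right(45.7°): centre at ρ to the right, rotate −45.7° → (-0.5041, 2.1088, 8.3000°)
go_straight(5.39): x += 5.39·cos θ, y += 5.39·sin θ → (4.8294, 2.8869, 8.3000°)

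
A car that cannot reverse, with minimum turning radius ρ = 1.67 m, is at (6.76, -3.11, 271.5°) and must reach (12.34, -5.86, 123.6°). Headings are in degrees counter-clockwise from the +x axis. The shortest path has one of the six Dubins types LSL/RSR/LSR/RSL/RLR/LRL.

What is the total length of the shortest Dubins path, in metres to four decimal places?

10.6733 m

Let ψ = atan2(Δy, Δx) = atan2(-2.75, 5.58) = -26.2355° be the start→goal bearing.
Normalize: d = |goal − start| / ρ = 6.220844/1.67 = 3.725056, α = (θ_start − ψ) mod 360° = 297.7355° = 5.196465 rad, β = (θ_goal − ψ) mod 360° = 149.8355° = 2.615123 rad.
Common terms: sin α = -0.885105, cos α = 0.465391, sin β = 0.502484, cos β = -0.864587, cos(α−β) = -0.847122, d² = 13.876044. Work in radians in the unit-radius frame; every candidate has L = ρ·(t + p + q).
LSL: p² = 2 + d² − 2cos(α−β) + 2d(sin α − sin β) = 7.232594; p = √p² = 2.689348; φ = atan2(cos β − cos α, d + sin α − sin β) = -0.517300 rad; t = (φ − α) mod 2π = 0.569420 rad, q = (β − φ) mod 2π = 3.132423 rad → L = 1.67·(0.569420 + 2.689348 + 3.132423) = 1.67·6.391192 = 10.673290 m
RSR: p² = 2 + d² − 2cos(α−β) + 2d(sin β − sin α) = 27.907983; p = √p² = 5.282801; φ = atan2(cos α − cos β, d − sin α + sin β) = 0.254494 rad; t = (α − φ) mod 2π = 4.941971 rad, q = (φ − β) mod 2π = 3.922556 rad → L = 1.67·(4.941971 + 5.282801 + 3.922556) = 1.67·14.147328 = 23.626038 m
LSR: p² = d² − 2 + 2cos(α−β) + 2d(sin α + sin β) = 7.331229; p = √p² = 2.707624; φ = atan2(−cos α − cos β, d + sin α + sin β) − atan2(−2, p) = 0.755070 rad; t = (φ − α) mod 2π = 1.841790 rad, q = (φ − β) mod 2π = 4.423132 rad → L = 1.67·(1.841790 + 2.707624 + 4.423132) = 1.67·8.972546 = 14.984152 m
RSL: p² = d² − 2 + 2cos(α−β) − 2d(sin α + sin β) = 13.032372; p = √p² = 3.610038; φ = atan2(cos α + cos β, d − sin α − sin β) − atan2(2, p) = -0.602796 rad; t = (α − φ) mod 2π = 5.799261 rad, q = (β − φ) mod 2π = 3.217919 rad → L = 1.67·(5.799261 + 3.610038 + 3.217919) = 1.67·12.627218 = 21.087454 m
RLR: c = (6 − d² + 2cos(α−β) + 2d(sin α − sin β))/8 = -2.488498, |c| > 1 → infeasible
LRL: c = (6 − d² + 2cos(α−β) − 2d(sin α − sin β))/8 = 0.095926; p = 2π − arccos c = 4.808463 rad; φ = atan2(cos β − cos α, d + sin α − sin β) = -0.517300 rad; t = (φ − α + p/2) mod 2π = 2.973651 rad, q = (β − α − t + p) mod 2π = 5.536655 rad → L = 1.67·(2.973651 + 4.808463 + 5.536655) = 1.67·13.318768 = 22.242343 m
Shortest: LSL with L = 10.673290 m ≈ 10.6733 m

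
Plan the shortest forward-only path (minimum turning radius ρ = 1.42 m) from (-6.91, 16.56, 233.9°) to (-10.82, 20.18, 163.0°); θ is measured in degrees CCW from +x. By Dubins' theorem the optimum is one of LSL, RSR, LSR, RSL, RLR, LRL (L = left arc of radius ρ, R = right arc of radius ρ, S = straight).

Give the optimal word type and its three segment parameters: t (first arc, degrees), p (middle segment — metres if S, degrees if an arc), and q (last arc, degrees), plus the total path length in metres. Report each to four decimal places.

Let ψ = atan2(Δy, Δx) = atan2(3.62, -3.91) = 137.2055° be the start→goal bearing.
Normalize: d = |goal − start| / ρ = 5.328461/1.42 = 3.752438, α = (θ_start − ψ) mod 360° = 96.6945° = 1.687637 rad, β = (θ_goal − ψ) mod 360° = 25.7945° = 0.450199 rad.
Common terms: sin α = 0.993182, cos α = -0.116575, sin β = 0.435144, cos β = 0.900361, cos(α−β) = 0.327218, d² = 14.080788. Work in radians in the unit-radius frame; every candidate has L = ρ·(t + p + q).
LSL: p² = 2 + d² − 2cos(α−β) + 2d(sin α − sin β) = 19.614354; p = √p² = 4.428810; φ = atan2(cos β − cos α, d + sin α − sin β) = 0.231685 rad; t = (φ − α) mod 2π = 4.827234 rad, q = (β − φ) mod 2π = 0.218513 rad → L = 1.42·(4.827234 + 4.428810 + 0.218513) = 1.42·9.474556 = 13.453870 m
RSR: p² = 2 + d² − 2cos(α−β) + 2d(sin β − sin α) = 11.238350; p = √p² = 3.352365; φ = atan2(cos α − cos β, d − sin α + sin β) = -0.308205 rad; t = (α − φ) mod 2π = 1.995842 rad, q = (φ − β) mod 2π = 5.524782 rad → L = 1.42·(1.995842 + 3.352365 + 5.524782) = 1.42·10.872989 = 15.439644 m
LSR: p² = d² − 2 + 2cos(α−β) + 2d(sin α + sin β) = 23.454633; p = √p² = 4.842998; φ = atan2(−cos α − cos β, d + sin α + sin β) − atan2(−2, p) = 0.241486 rad; t = (φ − α) mod 2π = 4.837034 rad, q = (φ − β) mod 2π = 6.074473 rad → L = 1.42·(4.837034 + 4.842998 + 6.074473) = 1.42·15.754505 = 22.371397 m
RSL: p² = d² − 2 + 2cos(α−β) − 2d(sin α + sin β) = 2.015813; p = √p² = 1.419793; φ = atan2(cos α + cos β, d − sin α − sin β) − atan2(2, p) = -0.628196 rad; t = (α − φ) mod 2π = 2.315833 rad, q = (β − φ) mod 2π = 1.078394 rad → L = 1.42·(2.315833 + 1.419793 + 1.078394) = 1.42·4.814021 = 6.835909 m
RLR: c = (6 − d² + 2cos(α−β) + 2d(sin α − sin β))/8 = -0.404794; p = 2π − arccos c = 4.295636 rad; φ = atan2(cos α − cos β, d − sin α + sin β) = -0.308205 rad; t = (α − φ + p/2) mod 2π = 4.143660 rad, q = (α − β − t + p) mod 2π = 1.389414 rad → L = 1.42·(4.143660 + 4.295636 + 1.389414) = 1.42·9.828710 = 13.956768 m
LRL: c = (6 − d² + 2cos(α−β) − 2d(sin α − sin β))/8 = -1.451794, |c| > 1 → infeasible
Shortest: RSL with L = 6.835909 m ≈ 6.8359 m
Convert RSL to answer units (arcs ×180/π): t = 2.315833·180/π = 132.6874°, p = ρ·p = 1.42·1.419793 = 2.0161 m, q = 1.078394·180/π = 61.7874°, L = 6.8359 m.

RSL: t = 132.6874°, p = 2.0161 m, q = 61.7874°, L = 6.8359 m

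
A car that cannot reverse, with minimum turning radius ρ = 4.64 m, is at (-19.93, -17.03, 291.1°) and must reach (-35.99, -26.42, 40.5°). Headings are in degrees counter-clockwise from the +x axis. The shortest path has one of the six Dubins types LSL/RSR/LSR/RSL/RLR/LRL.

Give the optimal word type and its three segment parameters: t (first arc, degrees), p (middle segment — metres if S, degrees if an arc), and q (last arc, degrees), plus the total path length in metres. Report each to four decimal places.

Let ψ = atan2(Δy, Δx) = atan2(-9.39, -16.06) = -149.6859° be the start→goal bearing.
Normalize: d = |goal − start| / ρ = 18.603647/4.64 = 4.009407, α = (θ_start − ψ) mod 360° = 80.7859° = 1.409980 rad, β = (θ_goal − ψ) mod 360° = 190.1859° = 3.319371 rad.
Common terms: sin α = 0.987097, cos α = 0.160124, sin β = -0.176843, cos β = -0.984239, cos(α−β) = -0.332161, d² = 16.075343. Work in radians in the unit-radius frame; every candidate has L = ρ·(t + p + q).
LSL: p² = 2 + d² − 2cos(α−β) + 2d(sin α − sin β) = 28.073082; p = √p² = 5.298404; φ = atan2(cos β − cos α, d + sin α − sin β) = -0.217698 rad; t = (φ − α) mod 2π = 4.655507 rad, q = (β − φ) mod 2π = 3.537069 rad → L = 4.64·(4.655507 + 5.298404 + 3.537069) = 4.64·13.490979 = 62.598144 m
RSR: p² = 2 + d² − 2cos(α−β) + 2d(sin β − sin α) = 9.406248; p = √p² = 3.066961; φ = atan2(cos α − cos β, d − sin α + sin β) = 0.382376 rad; t = (α − φ) mod 2π = 1.027604 rad, q = (φ − β) mod 2π = 3.346191 rad → L = 4.64·(1.027604 + 3.066961 + 3.346191) = 4.64·7.440756 = 34.525107 m
LSR: p² = d² − 2 + 2cos(α−β) + 2d(sin α + sin β) = 19.908296; p = √p² = 4.461871; φ = atan2(−cos α − cos β, d + sin α + sin β) − atan2(−2, p) = 0.590744 rad; t = (φ − α) mod 2π = 5.463949 rad, q = (φ − β) mod 2π = 3.554559 rad → L = 4.64·(5.463949 + 4.461871 + 3.554559) = 4.64·13.480379 = 62.548958 m
RSL: p² = d² − 2 + 2cos(α−β) − 2d(sin α + sin β) = 6.913745; p = √p² = 2.629400; φ = atan2(cos α + cos β, d − sin α − sin β) − atan2(2, p) = -0.902392 rad; t = (α − φ) mod 2π = 2.312373 rad, q = (β − φ) mod 2π = 4.221763 rad → L = 4.64·(2.312373 + 2.629400 + 4.221763) = 4.64·9.163535 = 42.518804 m
RLR: c = (6 − d² + 2cos(α−β) + 2d(sin α − sin β))/8 = -0.175781; p = 2π − arccos c = 4.535690 rad; φ = atan2(cos α − cos β, d − sin α + sin β) = 0.382376 rad; t = (α − φ + p/2) mod 2π = 3.295449 rad, q = (α − β − t + p) mod 2π = 5.614036 rad → L = 4.64·(3.295449 + 4.535690 + 5.614036) = 4.64·13.445175 = 62.385612 m
LRL: c = (6 − d² + 2cos(α−β) − 2d(sin α − sin β))/8 = -2.509135, |c| > 1 → infeasible
Shortest: RSR with L = 34.525107 m ≈ 34.5251 m
Convert RSR to answer units (arcs ×180/π): t = 1.027604·180/π = 58.8774°, p = ρ·p = 4.64·3.066961 = 14.2307 m, q = 3.346191·180/π = 191.7226°, L = 34.5251 m.

RSR: t = 58.8774°, p = 14.2307 m, q = 191.7226°, L = 34.5251 m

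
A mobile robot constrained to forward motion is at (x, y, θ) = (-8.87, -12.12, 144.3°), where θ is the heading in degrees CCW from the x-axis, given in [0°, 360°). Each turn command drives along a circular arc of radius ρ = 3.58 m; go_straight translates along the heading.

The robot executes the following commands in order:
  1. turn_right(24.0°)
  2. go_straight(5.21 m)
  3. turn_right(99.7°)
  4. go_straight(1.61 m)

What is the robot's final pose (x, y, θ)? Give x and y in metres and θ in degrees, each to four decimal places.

(-9.1620, -0.7969, 20.6000°)

set_pose: (x, y, θ) = (-8.8700, -12.1200, 144.3000°), ρ = 3.58
turn_right(24.0°): centre at ρ to the right, rotate −24.0° → (-9.8719, -11.0189, 120.3000°)
go_straight(5.21): x += 5.21·cos θ, y += 5.21·sin θ → (-12.5005, -6.5207, 120.3000°)
turn_right(99.7°): centre at ρ to the right, rotate −99.7° → (-10.6691, -1.3634, 20.6000°)
go_straight(1.61): x += 1.61·cos θ, y += 1.61·sin θ → (-9.1620, -0.7969, 20.6000°)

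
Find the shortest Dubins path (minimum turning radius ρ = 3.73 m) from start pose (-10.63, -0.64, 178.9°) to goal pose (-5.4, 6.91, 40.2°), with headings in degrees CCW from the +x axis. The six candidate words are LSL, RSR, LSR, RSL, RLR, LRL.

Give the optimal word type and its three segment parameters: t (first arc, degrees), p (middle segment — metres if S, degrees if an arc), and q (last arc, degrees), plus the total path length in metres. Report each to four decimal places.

Let ψ = atan2(Δy, Δx) = atan2(7.55, 5.23) = 55.2891° be the start→goal bearing.
Normalize: d = |goal − start| / ρ = 9.184520/3.73 = 2.462338, α = (θ_start − ψ) mod 360° = 123.6109° = 2.157418 rad, β = (θ_goal − ψ) mod 360° = 344.9109° = 6.019831 rad.
Common terms: sin α = 0.832816, cos α = -0.553551, sin β = -0.260320, cos β = 0.965522, cos(α−β) = -0.751264, d² = 6.063107. Work in radians in the unit-radius frame; every candidate has L = ρ·(t + p + q).
LSL: p² = 2 + d² − 2cos(α−β) + 2d(sin α − sin β) = 14.948974; p = √p² = 3.866390; φ = atan2(cos β − cos α, d + sin α − sin β) = 0.403774 rad; t = (φ − α) mod 2π = 4.529542 rad, q = (β − φ) mod 2π = 5.616057 rad → L = 3.73·(4.529542 + 3.866390 + 5.616057) = 3.73·14.011989 = 52.264720 m
RSR: p² = 2 + d² − 2cos(α−β) + 2d(sin β − sin α) = 4.182296; p = √p² = 2.045066; φ = atan2(cos α − cos β, d − sin α + sin β) = -0.837241 rad; t = (α − φ) mod 2π = 2.994659 rad, q = (φ − β) mod 2π = 5.709298 rad → L = 3.73·(2.994659 + 2.045066 + 5.709298) = 3.73·10.749023 = 40.093857 m
LSR: p² = d² − 2 + 2cos(α−β) + 2d(sin α + sin β) = 5.379932; p = √p² = 2.319468; φ = atan2(−cos α − cos β, d + sin α + sin β) − atan2(−2, p) = 0.576649 rad; t = (φ − α) mod 2π = 4.702417 rad, q = (φ − β) mod 2π = 0.840003 rad → L = 3.73·(4.702417 + 2.319468 + 0.840003) = 3.73·7.861888 = 29.324844 m
RSL: p² = d² − 2 + 2cos(α−β) − 2d(sin α + sin β) = -0.258775 < 0 → infeasible
RLR: c = (6 − d² + 2cos(α−β) + 2d(sin α − sin β))/8 = 0.477213; p = 2π − arccos c = 5.209870 rad; φ = atan2(cos α − cos β, d − sin α + sin β) = -0.837241 rad; t = (α − φ + p/2) mod 2π = 5.599594 rad, q = (α − β − t + p) mod 2π = 2.031048 rad → L = 3.73·(5.599594 + 5.209870 + 2.031048) = 3.73·12.840511 = 47.895105 m
LRL: c = (6 − d² + 2cos(α−β) − 2d(sin α − sin β))/8 = -0.868622; p = 2π − arccos c = 3.659975 rad; φ = atan2(cos β − cos α, d + sin α − sin β) = 0.403774 rad; t = (φ − α + p/2) mod 2π = 0.076344 rad, q = (β − α − t + p) mod 2π = 1.162860 rad → L = 3.73·(0.076344 + 3.659975 + 1.162860) = 3.73·4.899178 = 18.273936 m
Shortest: LRL with L = 18.273936 m ≈ 18.2739 m
Convert LRL to answer units (arcs ×180/π): t = 0.076344·180/π = 4.3742°, p = 3.659975·180/π = 209.7011°, q = 1.162860·180/π = 66.6269°, L = 18.2739 m.

LRL: t = 4.3742°, p = 209.7011°, q = 66.6269°, L = 18.2739 m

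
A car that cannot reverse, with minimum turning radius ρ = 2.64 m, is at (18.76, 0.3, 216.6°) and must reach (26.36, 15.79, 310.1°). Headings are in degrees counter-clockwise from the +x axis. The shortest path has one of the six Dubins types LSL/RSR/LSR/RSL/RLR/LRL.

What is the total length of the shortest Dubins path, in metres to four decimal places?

25.9681 m

Let ψ = atan2(Δy, Δx) = atan2(15.49, 7.60) = 63.8656° be the start→goal bearing.
Normalize: d = |goal − start| / ρ = 17.253988/2.64 = 6.535601, α = (θ_start − ψ) mod 360° = 152.7344° = 2.665718 rad, β = (θ_goal − ψ) mod 360° = 246.2344° = 4.297601 rad.
Common terms: sin α = 0.458116, cos α = -0.888892, sin β = -0.915202, cos β = -0.402996, cos(α−β) = -0.061049, d² = 42.714087. Work in radians in the unit-radius frame; every candidate has L = ρ·(t + p + q).
LSL: p² = 2 + d² − 2cos(α−β) + 2d(sin α − sin β) = 62.787102; p = √p² = 7.923831; φ = atan2(cos β − cos α, d + sin α − sin β) = 0.061359 rad; t = (φ − α) mod 2π = 3.678827 rad, q = (β − φ) mod 2π = 4.236241 rad → L = 2.64·(3.678827 + 7.923831 + 4.236241) = 2.64·15.838899 = 41.814694 m
RSR: p² = 2 + d² − 2cos(α−β) + 2d(sin β − sin α) = 26.885266; p = √p² = 5.185100; φ = atan2(cos α − cos β, d − sin α + sin β) = -0.093848 rad; t = (α − φ) mod 2π = 2.759565 rad, q = (φ − β) mod 2π = 1.891737 rad → L = 2.64·(2.759565 + 5.185100 + 1.891737) = 2.64·9.836403 = 25.968104 m
LSR: p² = d² − 2 + 2cos(α−β) + 2d(sin α + sin β) = 34.617335; p = √p² = 5.883650; φ = atan2(−cos α − cos β, d + sin α + sin β) − atan2(−2, p) = 0.537089 rad; t = (φ − α) mod 2π = 4.154556 rad, q = (φ − β) mod 2π = 2.522674 rad → L = 2.64·(4.154556 + 5.883650 + 2.522674) = 2.64·12.560880 = 33.160722 m
RSL: p² = d² − 2 + 2cos(α−β) − 2d(sin α + sin β) = 46.566644; p = √p² = 6.823976; φ = atan2(cos α + cos β, d − sin α − sin β) − atan2(2, p) = -0.467789 rad; t = (α − φ) mod 2π = 3.133506 rad, q = (β − φ) mod 2π = 4.765389 rad → L = 2.64·(3.133506 + 6.823976 + 4.765389) = 2.64·14.722871 = 38.868380 m
RLR: c = (6 − d² + 2cos(α−β) + 2d(sin α − sin β))/8 = -2.360658, |c| > 1 → infeasible
LRL: c = (6 − d² + 2cos(α−β) − 2d(sin α − sin β))/8 = -6.848388, |c| > 1 → infeasible
Shortest: RSR with L = 25.968104 m ≈ 25.9681 m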